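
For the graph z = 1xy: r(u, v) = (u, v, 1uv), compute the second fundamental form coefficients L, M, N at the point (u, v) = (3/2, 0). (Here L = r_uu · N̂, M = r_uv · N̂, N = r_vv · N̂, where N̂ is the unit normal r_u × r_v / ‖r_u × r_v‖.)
L = 0;  M = 2*sqrt(13)/13;  N = 0

Compute the unit normal N̂(u, v) = (-v/sqrt(u^2 + v^2 + 1), -u/sqrt(u^2 + v^2 + 1), 1/sqrt(u^2 + v^2 + 1)), and the second partials r_uu, r_uv, r_vv. Take dot products:
  L(u, v) = r_uu · N̂ = 0,
  M(u, v) = r_uv · N̂ = 1/sqrt(u^2 + v^2 + 1),
  N(u, v) = r_vv · N̂ = 0.
Evaluating at (u, v) = (3/2, 0):
  L = 0, M = 2*sqrt(13)/13, N = 0.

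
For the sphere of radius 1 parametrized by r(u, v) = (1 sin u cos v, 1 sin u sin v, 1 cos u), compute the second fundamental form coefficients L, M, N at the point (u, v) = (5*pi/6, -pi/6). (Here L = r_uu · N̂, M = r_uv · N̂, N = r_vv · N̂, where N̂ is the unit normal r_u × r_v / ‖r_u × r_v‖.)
L = -1;  M = 0;  N = -1/4

Compute the unit normal N̂(u, v) = (sin(u)^2*cos(v)/Abs(sin(u)), sin(u)^2*sin(v)/Abs(sin(u)), sin(2*u)/(2*Abs(sin(u)))), and the second partials r_uu, r_uv, r_vv. Take dot products:
  L(u, v) = r_uu · N̂ = -sin(u)/Abs(sin(u)),
  M(u, v) = r_uv · N̂ = 0,
  N(u, v) = r_vv · N̂ = -sin(u)^3/Abs(sin(u)).
Evaluating at (u, v) = (5*pi/6, -pi/6):
  L = -1, M = 0, N = -1/4.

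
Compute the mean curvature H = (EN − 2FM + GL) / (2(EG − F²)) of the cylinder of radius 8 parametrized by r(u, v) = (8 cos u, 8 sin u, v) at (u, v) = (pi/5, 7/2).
H = -1/16

With E = 64, F = 0, G = 1, L = -8, M = 0, N = 0, assemble
  H = (EN − 2FM + GL) / (2(EG − F²)) = -1/16.
At (u, v) = (pi/5, 7/2): H = -1/16.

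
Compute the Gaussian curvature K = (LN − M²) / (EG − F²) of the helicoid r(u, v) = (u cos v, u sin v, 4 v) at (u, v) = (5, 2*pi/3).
K = -16/1681

Coefficients of the first fundamental form: E = 1, F = 0, G = u^2 + 16.
Coefficients of the second fundamental form: L = 0, M = -4/sqrt(u^2 + 16), N = 0.
Assemble K = (LN − M²)/(EG − F²) = -16/(u^2 + 16)^2. At (u, v) = (5, 2*pi/3): K = -16/1681.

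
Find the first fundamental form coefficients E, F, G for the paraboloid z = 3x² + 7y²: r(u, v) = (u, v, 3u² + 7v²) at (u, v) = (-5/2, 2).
E = 226;  F = -420;  G = 785

Partials: r_u = (1, 0, 6*u), r_v = (0, 1, 14*v). As functions of (u, v):
  E = r_u · r_u = 36*u^2 + 1,
  F = r_u · r_v = 84*u*v,
  G = r_v · r_v = 196*v^2 + 1.
Evaluating at (u, v) = (-5/2, 2): E = 226, F = -420, G = 785.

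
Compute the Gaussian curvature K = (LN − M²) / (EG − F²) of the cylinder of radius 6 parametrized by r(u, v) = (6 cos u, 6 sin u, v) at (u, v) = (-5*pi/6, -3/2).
K = 0

Coefficients of the first fundamental form: E = 36, F = 0, G = 1.
Coefficients of the second fundamental form: L = -6, M = 0, N = 0.
Assemble K = (LN − M²)/(EG − F²) = 0. At (u, v) = (-5*pi/6, -3/2): K = 0.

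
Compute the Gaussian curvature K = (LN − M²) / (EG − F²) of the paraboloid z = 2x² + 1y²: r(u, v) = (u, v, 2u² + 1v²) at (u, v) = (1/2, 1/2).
K = 2/9

Coefficients of the first fundamental form: E = 16*u^2 + 1, F = 8*u*v, G = 4*v^2 + 1.
Coefficients of the second fundamental form: L = 4/sqrt(16*u^2 + 4*v^2 + 1), M = 0, N = 2/sqrt(16*u^2 + 4*v^2 + 1).
Assemble K = (LN − M²)/(EG − F²) = 8/(256*u^4 + 128*u^2*v^2 + 32*u^2 + 16*v^4 + 8*v^2 + 1). At (u, v) = (1/2, 1/2): K = 2/9.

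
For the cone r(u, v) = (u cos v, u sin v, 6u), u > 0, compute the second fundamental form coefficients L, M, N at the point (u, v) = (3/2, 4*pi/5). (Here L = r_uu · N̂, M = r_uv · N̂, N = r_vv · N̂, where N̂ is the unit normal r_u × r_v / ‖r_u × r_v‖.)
L = 0;  M = 0;  N = 9*sqrt(37)/37

Compute the unit normal N̂(u, v) = (-6*sqrt(37)*u*cos(v)/(37*Abs(u)), -6*sqrt(37)*u*sin(v)/(37*Abs(u)), sqrt(37)*u/(37*Abs(u))), and the second partials r_uu, r_uv, r_vv. Take dot products:
  L(u, v) = r_uu · N̂ = 0,
  M(u, v) = r_uv · N̂ = 0,
  N(u, v) = r_vv · N̂ = 6*sqrt(37)*u^2/(37*Abs(u)).
Evaluating at (u, v) = (3/2, 4*pi/5):
  L = 0, M = 0, N = 9*sqrt(37)/37.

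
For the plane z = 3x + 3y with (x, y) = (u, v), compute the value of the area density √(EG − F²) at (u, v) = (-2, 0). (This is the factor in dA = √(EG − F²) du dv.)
√(EG − F²)|_{(-2, 0)} = sqrt(19)

E = 10, F = 9, G = 10, so EG − F² = 19. Taking the positive square root: √(EG − F²) = sqrt(19). At (u, v) = (-2, 0): sqrt(19).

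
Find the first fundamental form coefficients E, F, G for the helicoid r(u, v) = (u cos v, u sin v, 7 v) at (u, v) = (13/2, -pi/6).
E = 1;  F = 0;  G = 365/4

Partials: r_u = (cos(v), sin(v), 0), r_v = (-u*sin(v), u*cos(v), 7). As functions of (u, v):
  E = r_u · r_u = 1,
  F = r_u · r_v = 0,
  G = r_v · r_v = u^2 + 49.
Evaluating at (u, v) = (13/2, -pi/6): E = 1, F = 0, G = 365/4.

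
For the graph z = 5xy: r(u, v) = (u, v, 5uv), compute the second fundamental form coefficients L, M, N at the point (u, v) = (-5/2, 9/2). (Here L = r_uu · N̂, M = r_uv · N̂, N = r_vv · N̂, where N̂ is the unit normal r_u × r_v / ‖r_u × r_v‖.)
L = 0;  M = 5*sqrt(2654)/1327;  N = 0

Compute the unit normal N̂(u, v) = (-5*v/sqrt(25*u^2 + 25*v^2 + 1), -5*u/sqrt(25*u^2 + 25*v^2 + 1), 1/sqrt(25*u^2 + 25*v^2 + 1)), and the second partials r_uu, r_uv, r_vv. Take dot products:
  L(u, v) = r_uu · N̂ = 0,
  M(u, v) = r_uv · N̂ = 5/sqrt(25*u^2 + 25*v^2 + 1),
  N(u, v) = r_vv · N̂ = 0.
Evaluating at (u, v) = (-5/2, 9/2):
  L = 0, M = 5*sqrt(2654)/1327, N = 0.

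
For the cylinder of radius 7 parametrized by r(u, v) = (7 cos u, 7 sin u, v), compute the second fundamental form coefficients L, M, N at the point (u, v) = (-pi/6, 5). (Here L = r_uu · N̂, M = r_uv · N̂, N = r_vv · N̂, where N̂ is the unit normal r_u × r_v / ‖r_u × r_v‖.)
L = -7;  M = 0;  N = 0

Compute the unit normal N̂(u, v) = (cos(u), sin(u), 0), and the second partials r_uu, r_uv, r_vv. Take dot products:
  L(u, v) = r_uu · N̂ = -7,
  M(u, v) = r_uv · N̂ = 0,
  N(u, v) = r_vv · N̂ = 0.
Evaluating at (u, v) = (-pi/6, 5):
  L = -7, M = 0, N = 0.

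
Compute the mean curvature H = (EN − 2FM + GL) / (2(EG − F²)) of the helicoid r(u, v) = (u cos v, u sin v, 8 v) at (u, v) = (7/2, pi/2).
H = 0

With E = 1, F = 0, G = u^2 + 64, L = 0, M = -8/sqrt(u^2 + 64), N = 0, assemble
  H = (EN − 2FM + GL) / (2(EG − F²)) = 0.
At (u, v) = (7/2, pi/2): H = 0.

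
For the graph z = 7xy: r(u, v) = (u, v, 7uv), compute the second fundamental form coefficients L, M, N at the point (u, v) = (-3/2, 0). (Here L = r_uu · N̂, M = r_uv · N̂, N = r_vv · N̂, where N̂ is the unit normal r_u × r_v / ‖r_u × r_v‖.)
L = 0;  M = 14*sqrt(445)/445;  N = 0

Compute the unit normal N̂(u, v) = (-7*v/sqrt(49*u^2 + 49*v^2 + 1), -7*u/sqrt(49*u^2 + 49*v^2 + 1), 1/sqrt(49*u^2 + 49*v^2 + 1)), and the second partials r_uu, r_uv, r_vv. Take dot products:
  L(u, v) = r_uu · N̂ = 0,
  M(u, v) = r_uv · N̂ = 7/sqrt(49*u^2 + 49*v^2 + 1),
  N(u, v) = r_vv · N̂ = 0.
Evaluating at (u, v) = (-3/2, 0):
  L = 0, M = 14*sqrt(445)/445, N = 0.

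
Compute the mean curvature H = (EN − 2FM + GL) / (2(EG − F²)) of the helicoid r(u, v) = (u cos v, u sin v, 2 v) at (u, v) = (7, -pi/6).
H = 0

With E = 1, F = 0, G = u^2 + 4, L = 0, M = -2/sqrt(u^2 + 4), N = 0, assemble
  H = (EN − 2FM + GL) / (2(EG − F²)) = 0.
At (u, v) = (7, -pi/6): H = 0.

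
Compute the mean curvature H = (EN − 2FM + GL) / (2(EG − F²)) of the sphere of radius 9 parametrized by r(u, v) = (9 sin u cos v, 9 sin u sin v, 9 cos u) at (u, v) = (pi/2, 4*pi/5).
H = -1/9

With E = 81, F = 0, G = 81*sin(u)^2, L = -9*sin(u)/Abs(sin(u)), M = 0, N = -9*sin(u)^3/Abs(sin(u)), assemble
  H = (EN − 2FM + GL) / (2(EG − F²)) = -sin(u)/(9*Abs(sin(u))).
At (u, v) = (pi/2, 4*pi/5): H = -1/9.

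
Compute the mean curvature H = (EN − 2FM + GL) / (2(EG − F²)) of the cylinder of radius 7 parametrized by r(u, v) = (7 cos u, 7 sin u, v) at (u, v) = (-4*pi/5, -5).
H = -1/14

With E = 49, F = 0, G = 1, L = -7, M = 0, N = 0, assemble
  H = (EN − 2FM + GL) / (2(EG − F²)) = -1/14.
At (u, v) = (-4*pi/5, -5): H = -1/14.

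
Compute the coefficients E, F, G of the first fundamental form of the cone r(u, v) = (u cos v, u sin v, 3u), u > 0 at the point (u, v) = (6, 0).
E = 10;  F = 0;  G = 36

Partials: r_u = (cos(v), sin(v), 3), r_v = (-u*sin(v), u*cos(v), 0). As functions of (u, v):
  E = r_u · r_u = 10,
  F = r_u · r_v = 0,
  G = r_v · r_v = u^2.
Evaluating at (u, v) = (6, 0): E = 10, F = 0, G = 36.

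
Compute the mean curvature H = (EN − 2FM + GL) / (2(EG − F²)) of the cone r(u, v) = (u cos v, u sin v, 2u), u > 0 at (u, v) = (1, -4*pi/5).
H = sqrt(5)/5

With E = 5, F = 0, G = u^2, L = 0, M = 0, N = 2*sqrt(5)*u^2/(5*Abs(u)), assemble
  H = (EN − 2FM + GL) / (2(EG − F²)) = sqrt(5)/(5*Abs(u)).
At (u, v) = (1, -4*pi/5): H = sqrt(5)/5.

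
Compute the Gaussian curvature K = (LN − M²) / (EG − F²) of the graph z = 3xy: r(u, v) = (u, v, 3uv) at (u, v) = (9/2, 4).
K = -144/1713481

Coefficients of the first fundamental form: E = 9*v^2 + 1, F = 9*u*v, G = 9*u^2 + 1.
Coefficients of the second fundamental form: L = 0, M = 3/sqrt(9*u^2 + 9*v^2 + 1), N = 0.
Assemble K = (LN − M²)/(EG − F²) = -9/(81*u^4 + 162*u^2*v^2 + 18*u^2 + 81*v^4 + 18*v^2 + 1). At (u, v) = (9/2, 4): K = -144/1713481.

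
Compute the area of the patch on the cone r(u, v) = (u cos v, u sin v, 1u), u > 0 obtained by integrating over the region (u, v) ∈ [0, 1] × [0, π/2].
Area = sqrt(2)*pi/4

Area = ∫∫ √(EG − F²) du dv with √(EG − F²) = sqrt(2)*Abs(u). Integrating over [0, 1] × [0, π/2] gives sqrt(2)*pi/4.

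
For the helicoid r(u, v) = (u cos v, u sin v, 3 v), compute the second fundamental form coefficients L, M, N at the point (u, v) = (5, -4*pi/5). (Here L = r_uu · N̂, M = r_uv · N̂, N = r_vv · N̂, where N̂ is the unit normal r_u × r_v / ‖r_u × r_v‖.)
L = 0;  M = -3*sqrt(34)/34;  N = 0

Compute the unit normal N̂(u, v) = (3*sin(v)/sqrt(u^2 + 9), -3*cos(v)/sqrt(u^2 + 9), u/sqrt(u^2 + 9)), and the second partials r_uu, r_uv, r_vv. Take dot products:
  L(u, v) = r_uu · N̂ = 0,
  M(u, v) = r_uv · N̂ = -3/sqrt(u^2 + 9),
  N(u, v) = r_vv · N̂ = 0.
Evaluating at (u, v) = (5, -4*pi/5):
  L = 0, M = -3*sqrt(34)/34, N = 0.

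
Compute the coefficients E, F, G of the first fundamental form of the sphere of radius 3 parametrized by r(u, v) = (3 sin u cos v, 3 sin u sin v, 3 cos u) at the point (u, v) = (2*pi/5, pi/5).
E = 9;  F = 0;  G = 9*sqrt(5)/8 + 45/8

Partials: r_u = (3*cos(u)*cos(v), 3*sin(v)*cos(u), -3*sin(u)), r_v = (-3*sin(u)*sin(v), 3*sin(u)*cos(v), 0). As functions of (u, v):
  E = r_u · r_u = 9,
  F = r_u · r_v = 0,
  G = r_v · r_v = 9*sin(u)^2.
Evaluating at (u, v) = (2*pi/5, pi/5): E = 9, F = 0, G = 9*sqrt(5)/8 + 45/8.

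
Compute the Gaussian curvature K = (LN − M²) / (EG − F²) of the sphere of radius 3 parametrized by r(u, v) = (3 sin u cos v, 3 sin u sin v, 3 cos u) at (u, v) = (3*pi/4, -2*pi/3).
K = 1/9

Coefficients of the first fundamental form: E = 9, F = 0, G = 9*sin(u)^2.
Coefficients of the second fundamental form: L = -3*sin(u)/Abs(sin(u)), M = 0, N = -3*sin(u)^3/Abs(sin(u)).
Assemble K = (LN − M²)/(EG − F²) = 1/9. At (u, v) = (3*pi/4, -2*pi/3): K = 1/9.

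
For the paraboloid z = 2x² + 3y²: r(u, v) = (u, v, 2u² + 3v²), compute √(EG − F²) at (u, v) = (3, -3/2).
√(EG − F²)|_{(3, -3/2)} = sqrt(226)

E = 16*u^2 + 1, F = 24*u*v, G = 36*v^2 + 1; EG − F² = 16*u^2 + 36*v^2 + 1; √(EG − F²) = sqrt(16*u^2 + 36*v^2 + 1). At the given point: sqrt(226).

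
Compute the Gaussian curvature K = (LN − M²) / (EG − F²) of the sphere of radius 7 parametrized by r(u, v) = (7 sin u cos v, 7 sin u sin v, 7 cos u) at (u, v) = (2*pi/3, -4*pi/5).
K = 1/49

Coefficients of the first fundamental form: E = 49, F = 0, G = 49*sin(u)^2.
Coefficients of the second fundamental form: L = -7*sin(u)/Abs(sin(u)), M = 0, N = -7*sin(u)^3/Abs(sin(u)).
Assemble K = (LN − M²)/(EG − F²) = 1/49. At (u, v) = (2*pi/3, -4*pi/5): K = 1/49.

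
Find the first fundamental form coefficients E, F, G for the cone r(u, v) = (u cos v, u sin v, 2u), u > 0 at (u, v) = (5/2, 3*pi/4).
E = 5;  F = 0;  G = 25/4

Partials: r_u = (cos(v), sin(v), 2), r_v = (-u*sin(v), u*cos(v), 0). As functions of (u, v):
  E = r_u · r_u = 5,
  F = r_u · r_v = 0,
  G = r_v · r_v = u^2.
Evaluating at (u, v) = (5/2, 3*pi/4): E = 5, F = 0, G = 25/4.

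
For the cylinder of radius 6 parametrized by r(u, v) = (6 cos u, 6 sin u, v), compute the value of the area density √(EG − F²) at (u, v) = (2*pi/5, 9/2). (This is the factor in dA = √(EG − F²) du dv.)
√(EG − F²)|_{(2*pi/5, 9/2)} = 6

E = 36, F = 0, G = 1, so EG − F² = 36. Taking the positive square root: √(EG − F²) = 6. At (u, v) = (2*pi/5, 9/2): 6.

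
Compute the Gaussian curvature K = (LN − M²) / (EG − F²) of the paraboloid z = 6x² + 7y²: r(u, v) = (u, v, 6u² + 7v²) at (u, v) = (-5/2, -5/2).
K = 42/1129969

Coefficients of the first fundamental form: E = 144*u^2 + 1, F = 168*u*v, G = 196*v^2 + 1.
Coefficients of the second fundamental form: L = 12/sqrt(144*u^2 + 196*v^2 + 1), M = 0, N = 14/sqrt(144*u^2 + 196*v^2 + 1).
Assemble K = (LN − M²)/(EG − F²) = 168/(20736*u^4 + 56448*u^2*v^2 + 288*u^2 + 38416*v^4 + 392*v^2 + 1). At (u, v) = (-5/2, -5/2): K = 42/1129969.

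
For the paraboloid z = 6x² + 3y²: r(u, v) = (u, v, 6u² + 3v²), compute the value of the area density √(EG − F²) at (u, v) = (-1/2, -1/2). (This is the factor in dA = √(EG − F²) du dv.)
√(EG − F²)|_{(-1/2, -1/2)} = sqrt(46)

E = 144*u^2 + 1, F = 72*u*v, G = 36*v^2 + 1, so EG − F² = 144*u^2 + 36*v^2 + 1. Taking the positive square root: √(EG − F²) = sqrt(144*u^2 + 36*v^2 + 1). At (u, v) = (-1/2, -1/2): sqrt(46).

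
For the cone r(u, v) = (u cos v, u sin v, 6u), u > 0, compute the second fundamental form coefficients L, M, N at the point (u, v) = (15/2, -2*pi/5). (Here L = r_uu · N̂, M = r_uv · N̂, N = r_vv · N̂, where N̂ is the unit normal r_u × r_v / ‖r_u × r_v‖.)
L = 0;  M = 0;  N = 45*sqrt(37)/37

Compute the unit normal N̂(u, v) = (-6*sqrt(37)*u*cos(v)/(37*Abs(u)), -6*sqrt(37)*u*sin(v)/(37*Abs(u)), sqrt(37)*u/(37*Abs(u))), and the second partials r_uu, r_uv, r_vv. Take dot products:
  L(u, v) = r_uu · N̂ = 0,
  M(u, v) = r_uv · N̂ = 0,
  N(u, v) = r_vv · N̂ = 6*sqrt(37)*u^2/(37*Abs(u)).
Evaluating at (u, v) = (15/2, -2*pi/5):
  L = 0, M = 0, N = 45*sqrt(37)/37.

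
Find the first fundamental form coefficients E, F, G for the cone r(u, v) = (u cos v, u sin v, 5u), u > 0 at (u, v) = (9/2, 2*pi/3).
E = 26;  F = 0;  G = 81/4

Partials: r_u = (cos(v), sin(v), 5), r_v = (-u*sin(v), u*cos(v), 0). As functions of (u, v):
  E = r_u · r_u = 26,
  F = r_u · r_v = 0,
  G = r_v · r_v = u^2.
Evaluating at (u, v) = (9/2, 2*pi/3): E = 26, F = 0, G = 81/4.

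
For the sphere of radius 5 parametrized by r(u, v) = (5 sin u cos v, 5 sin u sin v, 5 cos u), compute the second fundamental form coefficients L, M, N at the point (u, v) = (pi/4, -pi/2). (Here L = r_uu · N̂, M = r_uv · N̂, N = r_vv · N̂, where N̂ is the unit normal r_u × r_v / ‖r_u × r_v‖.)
L = -5;  M = 0;  N = -5/2

Compute the unit normal N̂(u, v) = (sin(u)^2*cos(v)/Abs(sin(u)), sin(u)^2*sin(v)/Abs(sin(u)), sin(2*u)/(2*Abs(sin(u)))), and the second partials r_uu, r_uv, r_vv. Take dot products:
  L(u, v) = r_uu · N̂ = -5*sin(u)/Abs(sin(u)),
  M(u, v) = r_uv · N̂ = 0,
  N(u, v) = r_vv · N̂ = -5*sin(u)^3/Abs(sin(u)).
Evaluating at (u, v) = (pi/4, -pi/2):
  L = -5, M = 0, N = -5/2.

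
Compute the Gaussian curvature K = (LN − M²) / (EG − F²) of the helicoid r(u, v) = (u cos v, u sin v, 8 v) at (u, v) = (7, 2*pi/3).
K = -64/12769

Coefficients of the first fundamental form: E = 1, F = 0, G = u^2 + 64.
Coefficients of the second fundamental form: L = 0, M = -8/sqrt(u^2 + 64), N = 0.
Assemble K = (LN − M²)/(EG − F²) = -64/(u^2 + 64)^2. At (u, v) = (7, 2*pi/3): K = -64/12769.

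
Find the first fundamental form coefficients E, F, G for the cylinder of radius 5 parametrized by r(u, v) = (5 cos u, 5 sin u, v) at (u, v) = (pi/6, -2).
E = 25;  F = 0;  G = 1

Partials: r_u = (-5*sin(u), 5*cos(u), 0), r_v = (0, 0, 1). As functions of (u, v):
  E = r_u · r_u = 25,
  F = r_u · r_v = 0,
  G = r_v · r_v = 1.
Evaluating at (u, v) = (pi/6, -2): E = 25, F = 0, G = 1.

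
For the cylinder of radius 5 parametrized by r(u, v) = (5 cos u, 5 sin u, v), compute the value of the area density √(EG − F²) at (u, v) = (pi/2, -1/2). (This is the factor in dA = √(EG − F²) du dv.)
√(EG − F²)|_{(pi/2, -1/2)} = 5

E = 25, F = 0, G = 1, so EG − F² = 25. Taking the positive square root: √(EG − F²) = 5. At (u, v) = (pi/2, -1/2): 5.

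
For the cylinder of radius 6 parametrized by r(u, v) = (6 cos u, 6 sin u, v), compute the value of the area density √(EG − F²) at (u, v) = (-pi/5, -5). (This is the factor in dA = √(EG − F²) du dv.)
√(EG − F²)|_{(-pi/5, -5)} = 6

E = 36, F = 0, G = 1, so EG − F² = 36. Taking the positive square root: √(EG − F²) = 6. At (u, v) = (-pi/5, -5): 6.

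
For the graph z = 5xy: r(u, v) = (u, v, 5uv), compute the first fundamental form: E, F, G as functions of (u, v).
E = 25*v^2 + 1;  F = 25*u*v;  G = 25*u^2 + 1

Compute partials: r_u = (1, 0, 5*v), r_v = (0, 1, 5*u). Then
  E = r_u · r_u = 25*v^2 + 1,
  F = r_u · r_v = 25*u*v,
  G = r_v · r_v = 25*u^2 + 1.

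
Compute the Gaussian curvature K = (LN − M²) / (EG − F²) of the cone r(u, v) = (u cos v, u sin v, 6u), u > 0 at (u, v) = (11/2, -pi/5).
K = 0

Coefficients of the first fundamental form: E = 37, F = 0, G = u^2.
Coefficients of the second fundamental form: L = 0, M = 0, N = 6*sqrt(37)*u^2/(37*Abs(u)).
Assemble K = (LN − M²)/(EG − F²) = 0. At (u, v) = (11/2, -pi/5): K = 0.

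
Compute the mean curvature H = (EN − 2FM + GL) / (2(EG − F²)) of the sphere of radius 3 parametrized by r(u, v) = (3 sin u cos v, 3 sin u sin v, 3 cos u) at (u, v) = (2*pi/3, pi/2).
H = -1/3

With E = 9, F = 0, G = 9*sin(u)^2, L = -3*sin(u)/Abs(sin(u)), M = 0, N = -3*sin(u)^3/Abs(sin(u)), assemble
  H = (EN − 2FM + GL) / (2(EG − F²)) = -sin(u)/(3*Abs(sin(u))).
At (u, v) = (2*pi/3, pi/2): H = -1/3.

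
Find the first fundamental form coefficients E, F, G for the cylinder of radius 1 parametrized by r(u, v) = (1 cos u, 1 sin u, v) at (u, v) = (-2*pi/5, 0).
E = 1;  F = 0;  G = 1

Partials: r_u = (-sin(u), cos(u), 0), r_v = (0, 0, 1). As functions of (u, v):
  E = r_u · r_u = 1,
  F = r_u · r_v = 0,
  G = r_v · r_v = 1.
Evaluating at (u, v) = (-2*pi/5, 0): E = 1, F = 0, G = 1.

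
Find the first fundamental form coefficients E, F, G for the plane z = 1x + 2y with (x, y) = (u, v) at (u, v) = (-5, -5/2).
E = 2;  F = 2;  G = 5

Partials: r_u = (1, 0, 1), r_v = (0, 1, 2). As functions of (u, v):
  E = r_u · r_u = 2,
  F = r_u · r_v = 2,
  G = r_v · r_v = 5.
Evaluating at (u, v) = (-5, -5/2): E = 2, F = 2, G = 5.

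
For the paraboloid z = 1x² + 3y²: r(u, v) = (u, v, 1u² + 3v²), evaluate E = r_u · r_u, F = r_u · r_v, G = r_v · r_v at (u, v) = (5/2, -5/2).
E = 26;  F = -75;  G = 226

Partials: r_u = (1, 0, 2*u), r_v = (0, 1, 6*v). As functions of (u, v):
  E = r_u · r_u = 4*u^2 + 1,
  F = r_u · r_v = 12*u*v,
  G = r_v · r_v = 36*v^2 + 1.
Evaluating at (u, v) = (5/2, -5/2): E = 26, F = -75, G = 226.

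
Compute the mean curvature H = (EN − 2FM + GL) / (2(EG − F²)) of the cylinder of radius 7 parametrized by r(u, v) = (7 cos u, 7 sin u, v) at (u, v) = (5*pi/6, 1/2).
H = -1/14

With E = 49, F = 0, G = 1, L = -7, M = 0, N = 0, assemble
  H = (EN − 2FM + GL) / (2(EG − F²)) = -1/14.
At (u, v) = (5*pi/6, 1/2): H = -1/14.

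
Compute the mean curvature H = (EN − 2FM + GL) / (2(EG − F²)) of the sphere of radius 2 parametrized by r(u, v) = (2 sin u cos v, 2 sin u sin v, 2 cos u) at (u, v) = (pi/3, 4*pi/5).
H = -1/2

With E = 4, F = 0, G = 4*sin(u)^2, L = -2*sin(u)/Abs(sin(u)), M = 0, N = -2*sin(u)^3/Abs(sin(u)), assemble
  H = (EN − 2FM + GL) / (2(EG − F²)) = -sin(u)/(2*Abs(sin(u))).
At (u, v) = (pi/3, 4*pi/5): H = -1/2.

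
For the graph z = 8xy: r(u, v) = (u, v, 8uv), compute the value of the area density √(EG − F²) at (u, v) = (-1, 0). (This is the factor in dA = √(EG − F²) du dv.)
√(EG − F²)|_{(-1, 0)} = sqrt(65)

E = 64*v^2 + 1, F = 64*u*v, G = 64*u^2 + 1, so EG − F² = 64*u^2 + 64*v^2 + 1. Taking the positive square root: √(EG − F²) = sqrt(64*u^2 + 64*v^2 + 1). At (u, v) = (-1, 0): sqrt(65).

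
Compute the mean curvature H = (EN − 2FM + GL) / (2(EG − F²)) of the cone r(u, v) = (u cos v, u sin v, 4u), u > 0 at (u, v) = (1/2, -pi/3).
H = 4*sqrt(17)/17

With E = 17, F = 0, G = u^2, L = 0, M = 0, N = 4*sqrt(17)*u^2/(17*Abs(u)), assemble
  H = (EN − 2FM + GL) / (2(EG − F²)) = 2*sqrt(17)/(17*Abs(u)).
At (u, v) = (1/2, -pi/3): H = 4*sqrt(17)/17.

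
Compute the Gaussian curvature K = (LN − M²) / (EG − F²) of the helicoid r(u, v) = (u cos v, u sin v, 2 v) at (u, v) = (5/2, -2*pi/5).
K = -64/1681

Coefficients of the first fundamental form: E = 1, F = 0, G = u^2 + 4.
Coefficients of the second fundamental form: L = 0, M = -2/sqrt(u^2 + 4), N = 0.
Assemble K = (LN − M²)/(EG − F²) = -4/(u^2 + 4)^2. At (u, v) = (5/2, -2*pi/5): K = -64/1681.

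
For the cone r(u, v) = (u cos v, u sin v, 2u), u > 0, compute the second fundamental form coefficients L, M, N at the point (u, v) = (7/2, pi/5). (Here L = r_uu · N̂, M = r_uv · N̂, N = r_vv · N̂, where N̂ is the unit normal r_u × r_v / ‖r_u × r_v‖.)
L = 0;  M = 0;  N = 7*sqrt(5)/5

Compute the unit normal N̂(u, v) = (-2*sqrt(5)*u*cos(v)/(5*Abs(u)), -2*sqrt(5)*u*sin(v)/(5*Abs(u)), sqrt(5)*u/(5*Abs(u))), and the second partials r_uu, r_uv, r_vv. Take dot products:
  L(u, v) = r_uu · N̂ = 0,
  M(u, v) = r_uv · N̂ = 0,
  N(u, v) = r_vv · N̂ = 2*sqrt(5)*u^2/(5*Abs(u)).
Evaluating at (u, v) = (7/2, pi/5):
  L = 0, M = 0, N = 7*sqrt(5)/5.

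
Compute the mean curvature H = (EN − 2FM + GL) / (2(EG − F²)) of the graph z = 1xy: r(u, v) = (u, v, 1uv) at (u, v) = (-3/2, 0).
H = 0

With E = v^2 + 1, F = u*v, G = u^2 + 1, L = 0, M = 1/sqrt(u^2 + v^2 + 1), N = 0, assemble
  H = (EN − 2FM + GL) / (2(EG − F²)) = -u*v/(u^2 + v^2 + 1)^(3/2).
At (u, v) = (-3/2, 0): H = 0.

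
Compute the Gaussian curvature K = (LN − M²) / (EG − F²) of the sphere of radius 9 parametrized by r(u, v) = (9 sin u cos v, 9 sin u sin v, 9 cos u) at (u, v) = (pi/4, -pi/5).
K = 1/81

Coefficients of the first fundamental form: E = 81, F = 0, G = 81*sin(u)^2.
Coefficients of the second fundamental form: L = -9*sin(u)/Abs(sin(u)), M = 0, N = -9*sin(u)^3/Abs(sin(u)).
Assemble K = (LN − M²)/(EG − F²) = 1/81. At (u, v) = (pi/4, -pi/5): K = 1/81.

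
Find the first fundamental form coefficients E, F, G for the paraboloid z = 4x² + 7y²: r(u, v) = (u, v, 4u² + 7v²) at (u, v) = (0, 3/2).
E = 1;  F = 0;  G = 442

Partials: r_u = (1, 0, 8*u), r_v = (0, 1, 14*v). As functions of (u, v):
  E = r_u · r_u = 64*u^2 + 1,
  F = r_u · r_v = 112*u*v,
  G = r_v · r_v = 196*v^2 + 1.
Evaluating at (u, v) = (0, 3/2): E = 1, F = 0, G = 442.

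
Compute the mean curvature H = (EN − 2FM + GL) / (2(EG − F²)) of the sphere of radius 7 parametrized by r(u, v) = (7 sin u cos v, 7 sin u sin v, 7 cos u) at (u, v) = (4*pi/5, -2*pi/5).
H = -1/7

With E = 49, F = 0, G = 49*sin(u)^2, L = -7*sin(u)/Abs(sin(u)), M = 0, N = -7*sin(u)^3/Abs(sin(u)), assemble
  H = (EN − 2FM + GL) / (2(EG − F²)) = -sin(u)/(7*Abs(sin(u))).
At (u, v) = (4*pi/5, -2*pi/5): H = -1/7.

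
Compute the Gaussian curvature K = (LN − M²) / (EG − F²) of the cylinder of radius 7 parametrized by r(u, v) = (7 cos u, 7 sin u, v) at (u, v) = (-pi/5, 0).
K = 0

Coefficients of the first fundamental form: E = 49, F = 0, G = 1.
Coefficients of the second fundamental form: L = -7, M = 0, N = 0.
Assemble K = (LN − M²)/(EG − F²) = 0. At (u, v) = (-pi/5, 0): K = 0.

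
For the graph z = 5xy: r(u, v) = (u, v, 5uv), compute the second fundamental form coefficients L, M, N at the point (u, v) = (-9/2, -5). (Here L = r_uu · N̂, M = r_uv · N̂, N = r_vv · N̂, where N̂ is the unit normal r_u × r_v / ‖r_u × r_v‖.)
L = 0;  M = 10*sqrt(4529)/4529;  N = 0

Compute the unit normal N̂(u, v) = (-5*v/sqrt(25*u^2 + 25*v^2 + 1), -5*u/sqrt(25*u^2 + 25*v^2 + 1), 1/sqrt(25*u^2 + 25*v^2 + 1)), and the second partials r_uu, r_uv, r_vv. Take dot products:
  L(u, v) = r_uu · N̂ = 0,
  M(u, v) = r_uv · N̂ = 5/sqrt(25*u^2 + 25*v^2 + 1),
  N(u, v) = r_vv · N̂ = 0.
Evaluating at (u, v) = (-9/2, -5):
  L = 0, M = 10*sqrt(4529)/4529, N = 0.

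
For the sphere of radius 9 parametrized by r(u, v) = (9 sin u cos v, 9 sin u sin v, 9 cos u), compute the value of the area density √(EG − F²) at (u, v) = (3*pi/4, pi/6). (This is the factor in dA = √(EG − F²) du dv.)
√(EG − F²)|_{(3*pi/4, pi/6)} = 81*sqrt(2)/2

E = 81, F = 0, G = 81*sin(u)^2, so EG − F² = 6561*sin(u)^2. Taking the positive square root: √(EG − F²) = 81*Abs(sin(u)). At (u, v) = (3*pi/4, pi/6): 81*sqrt(2)/2.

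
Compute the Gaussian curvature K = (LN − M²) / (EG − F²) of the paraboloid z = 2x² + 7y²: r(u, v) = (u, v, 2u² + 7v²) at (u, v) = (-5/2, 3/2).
K = 14/73441

Coefficients of the first fundamental form: E = 16*u^2 + 1, F = 56*u*v, G = 196*v^2 + 1.
Coefficients of the second fundamental form: L = 4/sqrt(16*u^2 + 196*v^2 + 1), M = 0, N = 14/sqrt(16*u^2 + 196*v^2 + 1).
Assemble K = (LN − M²)/(EG − F²) = 56/(256*u^4 + 6272*u^2*v^2 + 32*u^2 + 38416*v^4 + 392*v^2 + 1). At (u, v) = (-5/2, 3/2): K = 14/73441.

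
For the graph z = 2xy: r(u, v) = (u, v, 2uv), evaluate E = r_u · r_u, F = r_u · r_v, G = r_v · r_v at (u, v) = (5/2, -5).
E = 101;  F = -50;  G = 26

Partials: r_u = (1, 0, 2*v), r_v = (0, 1, 2*u). As functions of (u, v):
  E = r_u · r_u = 4*v^2 + 1,
  F = r_u · r_v = 4*u*v,
  G = r_v · r_v = 4*u^2 + 1.
Evaluating at (u, v) = (5/2, -5): E = 101, F = -50, G = 26.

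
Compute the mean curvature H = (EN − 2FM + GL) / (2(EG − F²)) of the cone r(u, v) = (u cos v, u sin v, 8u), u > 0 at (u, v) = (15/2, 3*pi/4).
H = 8*sqrt(65)/975

With E = 65, F = 0, G = u^2, L = 0, M = 0, N = 8*sqrt(65)*u^2/(65*Abs(u)), assemble
  H = (EN − 2FM + GL) / (2(EG − F²)) = 4*sqrt(65)/(65*Abs(u)).
At (u, v) = (15/2, 3*pi/4): H = 8*sqrt(65)/975.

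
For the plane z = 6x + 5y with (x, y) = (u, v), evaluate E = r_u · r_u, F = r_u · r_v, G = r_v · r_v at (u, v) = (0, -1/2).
E = 37;  F = 30;  G = 26

Partials: r_u = (1, 0, 6), r_v = (0, 1, 5). As functions of (u, v):
  E = r_u · r_u = 37,
  F = r_u · r_v = 30,
  G = r_v · r_v = 26.
Evaluating at (u, v) = (0, -1/2): E = 37, F = 30, G = 26.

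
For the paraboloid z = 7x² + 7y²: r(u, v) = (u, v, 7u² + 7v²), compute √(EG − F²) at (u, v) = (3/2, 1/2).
√(EG − F²)|_{(3/2, 1/2)} = sqrt(491)

E = 196*u^2 + 1, F = 196*u*v, G = 196*v^2 + 1; EG − F² = 196*u^2 + 196*v^2 + 1; √(EG − F²) = sqrt(196*u^2 + 196*v^2 + 1). At the given point: sqrt(491).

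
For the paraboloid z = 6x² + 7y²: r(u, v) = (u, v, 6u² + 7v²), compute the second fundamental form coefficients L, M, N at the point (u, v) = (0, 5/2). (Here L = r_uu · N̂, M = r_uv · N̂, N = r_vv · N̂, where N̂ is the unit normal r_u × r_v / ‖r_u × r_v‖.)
L = 6*sqrt(1226)/613;  M = 0;  N = 7*sqrt(1226)/613

Compute the unit normal N̂(u, v) = (-12*u/sqrt(144*u^2 + 196*v^2 + 1), -14*v/sqrt(144*u^2 + 196*v^2 + 1), 1/sqrt(144*u^2 + 196*v^2 + 1)), and the second partials r_uu, r_uv, r_vv. Take dot products:
  L(u, v) = r_uu · N̂ = 12/sqrt(144*u^2 + 196*v^2 + 1),
  M(u, v) = r_uv · N̂ = 0,
  N(u, v) = r_vv · N̂ = 14/sqrt(144*u^2 + 196*v^2 + 1).
Evaluating at (u, v) = (0, 5/2):
  L = 6*sqrt(1226)/613, M = 0, N = 7*sqrt(1226)/613.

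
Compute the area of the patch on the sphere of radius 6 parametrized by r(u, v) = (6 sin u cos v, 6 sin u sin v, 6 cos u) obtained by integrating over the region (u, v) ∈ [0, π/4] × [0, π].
Area = 18*pi*(2 - sqrt(2))

Area = ∫∫ √(EG − F²) du dv with √(EG − F²) = 36*Abs(sin(u)). Integrating over [0, π/4] × [0, π] gives 18*pi*(2 - sqrt(2)).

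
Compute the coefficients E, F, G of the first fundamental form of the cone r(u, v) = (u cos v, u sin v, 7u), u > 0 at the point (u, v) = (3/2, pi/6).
E = 50;  F = 0;  G = 9/4

Partials: r_u = (cos(v), sin(v), 7), r_v = (-u*sin(v), u*cos(v), 0). As functions of (u, v):
  E = r_u · r_u = 50,
  F = r_u · r_v = 0,
  G = r_v · r_v = u^2.
Evaluating at (u, v) = (3/2, pi/6): E = 50, F = 0, G = 9/4.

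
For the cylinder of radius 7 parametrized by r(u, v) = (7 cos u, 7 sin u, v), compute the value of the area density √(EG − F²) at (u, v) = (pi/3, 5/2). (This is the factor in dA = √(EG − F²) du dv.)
√(EG − F²)|_{(pi/3, 5/2)} = 7

E = 49, F = 0, G = 1, so EG − F² = 49. Taking the positive square root: √(EG − F²) = 7. At (u, v) = (pi/3, 5/2): 7.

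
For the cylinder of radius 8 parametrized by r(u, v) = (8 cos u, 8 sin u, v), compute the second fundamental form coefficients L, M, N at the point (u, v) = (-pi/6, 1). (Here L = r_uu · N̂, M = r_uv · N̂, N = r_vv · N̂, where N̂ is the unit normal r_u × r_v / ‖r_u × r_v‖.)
L = -8;  M = 0;  N = 0

Compute the unit normal N̂(u, v) = (cos(u), sin(u), 0), and the second partials r_uu, r_uv, r_vv. Take dot products:
  L(u, v) = r_uu · N̂ = -8,
  M(u, v) = r_uv · N̂ = 0,
  N(u, v) = r_vv · N̂ = 0.
Evaluating at (u, v) = (-pi/6, 1):
  L = -8, M = 0, N = 0.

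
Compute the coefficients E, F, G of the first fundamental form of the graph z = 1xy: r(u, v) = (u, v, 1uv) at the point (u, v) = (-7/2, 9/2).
E = 85/4;  F = -63/4;  G = 53/4

Partials: r_u = (1, 0, v), r_v = (0, 1, u). As functions of (u, v):
  E = r_u · r_u = v^2 + 1,
  F = r_u · r_v = u*v,
  G = r_v · r_v = u^2 + 1.
Evaluating at (u, v) = (-7/2, 9/2): E = 85/4, F = -63/4, G = 53/4.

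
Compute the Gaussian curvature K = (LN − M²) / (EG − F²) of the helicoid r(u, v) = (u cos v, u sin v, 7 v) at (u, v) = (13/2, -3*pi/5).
K = -784/133225

Coefficients of the first fundamental form: E = 1, F = 0, G = u^2 + 49.
Coefficients of the second fundamental form: L = 0, M = -7/sqrt(u^2 + 49), N = 0.
Assemble K = (LN − M²)/(EG − F²) = -49/(u^2 + 49)^2. At (u, v) = (13/2, -3*pi/5): K = -784/133225.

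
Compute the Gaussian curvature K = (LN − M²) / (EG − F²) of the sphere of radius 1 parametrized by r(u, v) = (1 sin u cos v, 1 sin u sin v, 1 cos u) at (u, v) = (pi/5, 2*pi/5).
K = 1

Coefficients of the first fundamental form: E = 1, F = 0, G = sin(u)^2.
Coefficients of the second fundamental form: L = -sin(u)/Abs(sin(u)), M = 0, N = -sin(u)^3/Abs(sin(u)).
Assemble K = (LN − M²)/(EG − F²) = 1. At (u, v) = (pi/5, 2*pi/5): K = 1.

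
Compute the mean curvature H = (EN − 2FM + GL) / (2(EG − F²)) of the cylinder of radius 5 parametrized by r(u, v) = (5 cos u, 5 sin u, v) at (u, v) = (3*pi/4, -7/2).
H = -1/10

With E = 25, F = 0, G = 1, L = -5, M = 0, N = 0, assemble
  H = (EN − 2FM + GL) / (2(EG − F²)) = -1/10.
At (u, v) = (3*pi/4, -7/2): H = -1/10.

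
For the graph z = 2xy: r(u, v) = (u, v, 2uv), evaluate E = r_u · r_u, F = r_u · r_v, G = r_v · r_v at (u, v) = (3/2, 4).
E = 65;  F = 24;  G = 10

Partials: r_u = (1, 0, 2*v), r_v = (0, 1, 2*u). As functions of (u, v):
  E = r_u · r_u = 4*v^2 + 1,
  F = r_u · r_v = 4*u*v,
  G = r_v · r_v = 4*u^2 + 1.
Evaluating at (u, v) = (3/2, 4): E = 65, F = 24, G = 10.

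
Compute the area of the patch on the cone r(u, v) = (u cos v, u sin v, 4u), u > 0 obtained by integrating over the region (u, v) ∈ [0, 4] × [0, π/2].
Area = 4*sqrt(17)*pi

Area = ∫∫ √(EG − F²) du dv with √(EG − F²) = sqrt(17)*Abs(u). Integrating over [0, 4] × [0, π/2] gives 4*sqrt(17)*pi.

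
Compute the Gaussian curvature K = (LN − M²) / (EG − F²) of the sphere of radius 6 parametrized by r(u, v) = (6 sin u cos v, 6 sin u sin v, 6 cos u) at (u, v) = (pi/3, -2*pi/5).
K = 1/36

Coefficients of the first fundamental form: E = 36, F = 0, G = 36*sin(u)^2.
Coefficients of the second fundamental form: L = -6*sin(u)/Abs(sin(u)), M = 0, N = -6*sin(u)^3/Abs(sin(u)).
Assemble K = (LN − M²)/(EG − F²) = 1/36. At (u, v) = (pi/3, -2*pi/5): K = 1/36.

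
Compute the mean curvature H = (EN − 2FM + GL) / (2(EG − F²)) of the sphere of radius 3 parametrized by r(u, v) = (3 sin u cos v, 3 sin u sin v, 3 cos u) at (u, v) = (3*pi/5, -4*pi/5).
H = -1/3

With E = 9, F = 0, G = 9*sin(u)^2, L = -3*sin(u)/Abs(sin(u)), M = 0, N = -3*sin(u)^3/Abs(sin(u)), assemble
  H = (EN − 2FM + GL) / (2(EG − F²)) = -sin(u)/(3*Abs(sin(u))).
At (u, v) = (3*pi/5, -4*pi/5): H = -1/3.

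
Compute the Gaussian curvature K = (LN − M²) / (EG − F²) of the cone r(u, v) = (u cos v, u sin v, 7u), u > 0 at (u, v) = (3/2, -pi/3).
K = 0

Coefficients of the first fundamental form: E = 50, F = 0, G = u^2.
Coefficients of the second fundamental form: L = 0, M = 0, N = 7*sqrt(2)*u^2/(10*Abs(u)).
Assemble K = (LN − M²)/(EG − F²) = 0. At (u, v) = (3/2, -pi/3): K = 0.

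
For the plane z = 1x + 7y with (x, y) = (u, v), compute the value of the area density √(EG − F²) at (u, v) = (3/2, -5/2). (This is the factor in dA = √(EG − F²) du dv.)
√(EG − F²)|_{(3/2, -5/2)} = sqrt(51)

E = 2, F = 7, G = 50, so EG − F² = 51. Taking the positive square root: √(EG − F²) = sqrt(51). At (u, v) = (3/2, -5/2): sqrt(51).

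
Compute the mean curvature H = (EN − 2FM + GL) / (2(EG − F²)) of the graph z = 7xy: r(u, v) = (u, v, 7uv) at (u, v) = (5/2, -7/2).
H = 2401*sqrt(30)/119790

With E = 49*v^2 + 1, F = 49*u*v, G = 49*u^2 + 1, L = 0, M = 7/sqrt(49*u^2 + 49*v^2 + 1), N = 0, assemble
  H = (EN − 2FM + GL) / (2(EG − F²)) = -343*u*v/(49*u^2 + 49*v^2 + 1)^(3/2).
At (u, v) = (5/2, -7/2): H = 2401*sqrt(30)/119790.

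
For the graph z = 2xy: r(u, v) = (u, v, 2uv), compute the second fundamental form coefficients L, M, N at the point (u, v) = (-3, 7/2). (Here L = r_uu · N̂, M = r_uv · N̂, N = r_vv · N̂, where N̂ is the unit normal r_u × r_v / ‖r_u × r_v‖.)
L = 0;  M = sqrt(86)/43;  N = 0

Compute the unit normal N̂(u, v) = (-2*v/sqrt(4*u^2 + 4*v^2 + 1), -2*u/sqrt(4*u^2 + 4*v^2 + 1), 1/sqrt(4*u^2 + 4*v^2 + 1)), and the second partials r_uu, r_uv, r_vv. Take dot products:
  L(u, v) = r_uu · N̂ = 0,
  M(u, v) = r_uv · N̂ = 2/sqrt(4*u^2 + 4*v^2 + 1),
  N(u, v) = r_vv · N̂ = 0.
Evaluating at (u, v) = (-3, 7/2):
  L = 0, M = sqrt(86)/43, N = 0.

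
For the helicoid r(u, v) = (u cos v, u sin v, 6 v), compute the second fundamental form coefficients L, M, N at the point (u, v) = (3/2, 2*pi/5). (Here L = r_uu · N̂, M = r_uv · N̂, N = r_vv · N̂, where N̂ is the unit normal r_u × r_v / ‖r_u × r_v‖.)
L = 0;  M = -4*sqrt(17)/17;  N = 0

Compute the unit normal N̂(u, v) = (6*sin(v)/sqrt(u^2 + 36), -6*cos(v)/sqrt(u^2 + 36), u/sqrt(u^2 + 36)), and the second partials r_uu, r_uv, r_vv. Take dot products:
  L(u, v) = r_uu · N̂ = 0,
  M(u, v) = r_uv · N̂ = -6/sqrt(u^2 + 36),
  N(u, v) = r_vv · N̂ = 0.
Evaluating at (u, v) = (3/2, 2*pi/5):
  L = 0, M = -4*sqrt(17)/17, N = 0.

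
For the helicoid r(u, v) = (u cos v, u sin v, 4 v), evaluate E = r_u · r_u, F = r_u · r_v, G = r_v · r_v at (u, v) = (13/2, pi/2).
E = 1;  F = 0;  G = 233/4

Partials: r_u = (cos(v), sin(v), 0), r_v = (-u*sin(v), u*cos(v), 4). As functions of (u, v):
  E = r_u · r_u = 1,
  F = r_u · r_v = 0,
  G = r_v · r_v = u^2 + 16.
Evaluating at (u, v) = (13/2, pi/2): E = 1, F = 0, G = 233/4.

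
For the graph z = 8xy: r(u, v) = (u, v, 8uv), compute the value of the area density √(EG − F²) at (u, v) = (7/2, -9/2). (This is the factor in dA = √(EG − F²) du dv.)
√(EG − F²)|_{(7/2, -9/2)} = sqrt(2081)

E = 64*v^2 + 1, F = 64*u*v, G = 64*u^2 + 1, so EG − F² = 64*u^2 + 64*v^2 + 1. Taking the positive square root: √(EG − F²) = sqrt(64*u^2 + 64*v^2 + 1). At (u, v) = (7/2, -9/2): sqrt(2081).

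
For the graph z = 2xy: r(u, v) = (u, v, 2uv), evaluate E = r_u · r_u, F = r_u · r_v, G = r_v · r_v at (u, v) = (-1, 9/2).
E = 82;  F = -18;  G = 5

Partials: r_u = (1, 0, 2*v), r_v = (0, 1, 2*u). As functions of (u, v):
  E = r_u · r_u = 4*v^2 + 1,
  F = r_u · r_v = 4*u*v,
  G = r_v · r_v = 4*u^2 + 1.
Evaluating at (u, v) = (-1, 9/2): E = 82, F = -18, G = 5.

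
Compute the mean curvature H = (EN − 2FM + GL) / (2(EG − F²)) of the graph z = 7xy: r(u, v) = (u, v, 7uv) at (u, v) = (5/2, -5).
H = 34300*sqrt(681)/12521547

With E = 49*v^2 + 1, F = 49*u*v, G = 49*u^2 + 1, L = 0, M = 7/sqrt(49*u^2 + 49*v^2 + 1), N = 0, assemble
  H = (EN − 2FM + GL) / (2(EG − F²)) = -343*u*v/(49*u^2 + 49*v^2 + 1)^(3/2).
At (u, v) = (5/2, -5): H = 34300*sqrt(681)/12521547.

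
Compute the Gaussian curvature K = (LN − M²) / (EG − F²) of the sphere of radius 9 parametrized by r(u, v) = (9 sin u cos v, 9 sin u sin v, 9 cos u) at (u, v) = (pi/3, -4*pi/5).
K = 1/81

Coefficients of the first fundamental form: E = 81, F = 0, G = 81*sin(u)^2.
Coefficients of the second fundamental form: L = -9*sin(u)/Abs(sin(u)), M = 0, N = -9*sin(u)^3/Abs(sin(u)).
Assemble K = (LN − M²)/(EG − F²) = 1/81. At (u, v) = (pi/3, -4*pi/5): K = 1/81.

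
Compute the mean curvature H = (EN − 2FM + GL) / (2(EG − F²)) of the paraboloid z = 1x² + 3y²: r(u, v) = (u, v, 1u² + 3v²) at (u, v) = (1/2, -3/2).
H = 88*sqrt(83)/6889

With E = 4*u^2 + 1, F = 12*u*v, G = 36*v^2 + 1, L = 2/sqrt(4*u^2 + 36*v^2 + 1), M = 0, N = 6/sqrt(4*u^2 + 36*v^2 + 1), assemble
  H = (EN − 2FM + GL) / (2(EG − F²)) = 4*(3*u^2 + 9*v^2 + 1)/(4*u^2 + 36*v^2 + 1)^(3/2).
At (u, v) = (1/2, -3/2): H = 88*sqrt(83)/6889.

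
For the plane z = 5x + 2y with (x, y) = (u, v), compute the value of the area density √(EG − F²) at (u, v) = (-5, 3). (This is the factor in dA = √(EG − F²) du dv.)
√(EG − F²)|_{(-5, 3)} = sqrt(30)

E = 26, F = 10, G = 5, so EG − F² = 30. Taking the positive square root: √(EG − F²) = sqrt(30). At (u, v) = (-5, 3): sqrt(30).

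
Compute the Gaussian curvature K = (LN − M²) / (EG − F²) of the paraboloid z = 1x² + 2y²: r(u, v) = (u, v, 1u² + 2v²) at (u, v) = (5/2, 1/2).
K = 2/225

Coefficients of the first fundamental form: E = 4*u^2 + 1, F = 8*u*v, G = 16*v^2 + 1.
Coefficients of the second fundamental form: L = 2/sqrt(4*u^2 + 16*v^2 + 1), M = 0, N = 4/sqrt(4*u^2 + 16*v^2 + 1).
Assemble K = (LN − M²)/(EG − F²) = 8/(16*u^4 + 128*u^2*v^2 + 8*u^2 + 256*v^4 + 32*v^2 + 1). At (u, v) = (5/2, 1/2): K = 2/225.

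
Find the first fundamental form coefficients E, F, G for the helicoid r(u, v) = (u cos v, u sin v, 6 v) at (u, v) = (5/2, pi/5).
E = 1;  F = 0;  G = 169/4

Partials: r_u = (cos(v), sin(v), 0), r_v = (-u*sin(v), u*cos(v), 6). As functions of (u, v):
  E = r_u · r_u = 1,
  F = r_u · r_v = 0,
  G = r_v · r_v = u^2 + 36.
Evaluating at (u, v) = (5/2, pi/5): E = 1, F = 0, G = 169/4.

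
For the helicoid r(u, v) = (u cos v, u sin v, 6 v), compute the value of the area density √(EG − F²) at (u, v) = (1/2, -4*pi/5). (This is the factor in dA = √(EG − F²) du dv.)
√(EG − F²)|_{(1/2, -4*pi/5)} = sqrt(145)/2

E = 1, F = 0, G = u^2 + 36, so EG − F² = u^2 + 36. Taking the positive square root: √(EG − F²) = sqrt(u^2 + 36). At (u, v) = (1/2, -4*pi/5): sqrt(145)/2.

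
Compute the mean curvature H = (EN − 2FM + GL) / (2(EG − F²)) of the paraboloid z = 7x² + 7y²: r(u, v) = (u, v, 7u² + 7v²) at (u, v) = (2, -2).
H = 10990*sqrt(1569)/2461761

With E = 196*u^2 + 1, F = 196*u*v, G = 196*v^2 + 1, L = 14/sqrt(196*u^2 + 196*v^2 + 1), M = 0, N = 14/sqrt(196*u^2 + 196*v^2 + 1), assemble
  H = (EN − 2FM + GL) / (2(EG − F²)) = 14*(98*u^2 + 98*v^2 + 1)/(196*u^2 + 196*v^2 + 1)^(3/2).
At (u, v) = (2, -2): H = 10990*sqrt(1569)/2461761.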